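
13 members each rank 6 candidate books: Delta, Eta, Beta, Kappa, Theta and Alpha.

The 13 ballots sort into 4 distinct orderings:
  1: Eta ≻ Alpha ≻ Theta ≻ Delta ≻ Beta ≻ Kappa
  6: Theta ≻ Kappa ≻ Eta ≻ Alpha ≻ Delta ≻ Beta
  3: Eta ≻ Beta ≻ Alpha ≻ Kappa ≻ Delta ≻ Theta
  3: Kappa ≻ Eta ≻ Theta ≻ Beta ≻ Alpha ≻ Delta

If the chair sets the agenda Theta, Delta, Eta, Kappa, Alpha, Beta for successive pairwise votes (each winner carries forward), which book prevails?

Kappa

Round 1: Theta vs Delta — 10–3, Theta advances.
Round 2: Theta vs Eta — 6–7, Eta advances.
Round 3: Eta vs Kappa — 4–9, Kappa advances.
Round 4: Kappa vs Alpha — 9–4, Kappa advances.
Round 5: Kappa vs Beta — 9–4, Kappa advances.
The agenda winner is Kappa.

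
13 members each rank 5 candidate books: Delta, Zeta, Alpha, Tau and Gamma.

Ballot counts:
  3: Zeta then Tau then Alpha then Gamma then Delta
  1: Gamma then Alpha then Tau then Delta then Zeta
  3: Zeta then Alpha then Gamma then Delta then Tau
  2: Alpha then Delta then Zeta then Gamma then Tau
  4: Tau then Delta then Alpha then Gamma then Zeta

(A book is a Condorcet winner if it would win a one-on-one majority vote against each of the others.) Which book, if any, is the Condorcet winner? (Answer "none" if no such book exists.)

none

Pairwise majorities:
Delta vs Zeta: Delta wins 7–6.
Delta vs Alpha: Alpha, 9–4.
Delta vs Tau: Tau wins 8–5.
Delta vs Gamma: Gamma, 7–6.
Zeta vs Alpha: Alpha, 7–6.
Zeta vs Tau: Zeta wins 8–5.
Zeta vs Gamma: Zeta wins 8–5.
Alpha vs Tau: Tau wins 7–6.
Alpha vs Gamma: Alpha wins 12–1.
Tau vs Gamma: Tau, 7–6.
No book is unbeaten: Delta loses to Alpha; Zeta loses to Delta; Alpha loses to Tau; Tau loses to Zeta; Gamma loses to Zeta. In particular Delta beats Zeta beats Tau beats Delta is a majority cycle — no Condorcet winner exists.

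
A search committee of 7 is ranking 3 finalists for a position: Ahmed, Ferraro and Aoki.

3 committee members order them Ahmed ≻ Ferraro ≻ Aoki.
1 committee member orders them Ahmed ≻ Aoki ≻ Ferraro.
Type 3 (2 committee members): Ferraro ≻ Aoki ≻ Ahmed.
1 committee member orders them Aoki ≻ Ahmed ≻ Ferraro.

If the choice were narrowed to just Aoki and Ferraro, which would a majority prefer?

Ferraro

Ballots ranking Aoki above Ferraro: 1 + 1 = 2.
Ballots ranking Ferraro above Aoki: 7 − 2 = 5.
Ferraro wins the head-to-head 5–2.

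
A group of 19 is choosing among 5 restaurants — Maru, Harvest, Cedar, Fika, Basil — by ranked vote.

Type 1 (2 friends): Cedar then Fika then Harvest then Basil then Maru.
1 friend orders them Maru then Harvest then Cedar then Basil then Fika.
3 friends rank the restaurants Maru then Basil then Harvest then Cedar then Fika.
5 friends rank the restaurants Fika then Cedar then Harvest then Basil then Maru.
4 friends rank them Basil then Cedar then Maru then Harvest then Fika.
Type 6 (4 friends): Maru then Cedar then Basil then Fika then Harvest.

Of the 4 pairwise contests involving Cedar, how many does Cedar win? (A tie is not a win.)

Cedar against each rival (19 friends):
Cedar vs Maru: Cedar, 11–8.
Cedar vs Harvest: Cedar wins 15–4.
Cedar vs Fika: Cedar is ranked higher on 2+1+3+4+4 = 14 ballots, Fika on 5. Cedar wins 14–5.
Cedar vs Basil: Cedar, 12–7.
Cedar beats Maru, Harvest, Fika, Basil — 4 pairwise wins.

4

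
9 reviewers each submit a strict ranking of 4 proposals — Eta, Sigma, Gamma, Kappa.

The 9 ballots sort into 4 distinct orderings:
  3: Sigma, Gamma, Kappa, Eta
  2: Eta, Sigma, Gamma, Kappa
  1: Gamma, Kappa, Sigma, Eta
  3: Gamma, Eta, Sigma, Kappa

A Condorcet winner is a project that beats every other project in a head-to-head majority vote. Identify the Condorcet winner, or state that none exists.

Head-to-head results (9 reviewers):
Eta vs Sigma: Eta wins 5–4.
Eta vs Gamma: Eta preferred on 2 ballots; Gamma wins 7–2.
Eta vs Kappa: Eta wins 5–4.
Sigma vs Gamma: Sigma, 5–4.
Sigma vs Kappa: Sigma, 8–1.
Gamma vs Kappa: 3+2+1+3 = 9 for Gamma, 0 for Kappa — Gamma by 9–0.
Every project loses at least once (Eta loses to Gamma; Sigma loses to Eta; Gamma loses to Sigma; Kappa loses to Eta). The majority relation contains the cycle Eta → Sigma → Gamma → Eta, so there is no Condorcet winner.

none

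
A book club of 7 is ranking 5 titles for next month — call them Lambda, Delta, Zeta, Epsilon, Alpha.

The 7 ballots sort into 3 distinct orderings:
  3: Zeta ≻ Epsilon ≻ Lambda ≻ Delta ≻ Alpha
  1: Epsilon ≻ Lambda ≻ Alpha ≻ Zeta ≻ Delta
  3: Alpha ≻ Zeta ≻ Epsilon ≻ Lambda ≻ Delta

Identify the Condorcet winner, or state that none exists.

Pairwise majorities:
Lambda vs Delta: Lambda, 7–0.
Lambda vs Zeta: Zeta, 6–1.
Lambda–Epsilon: Epsilon 7–0.
Lambda–Alpha: Lambda 4–3.
Delta vs Zeta: Zeta, 7–0.
Delta vs Epsilon: Epsilon, 7–0.
Delta vs Alpha: Delta preferred on 3 ballots; Alpha wins 4–3.
Zeta–Epsilon: Zeta 6–1.
Zeta vs Alpha: 3 for Zeta, 4 for Alpha — Alpha by 4–3.
Epsilon vs Alpha: Epsilon, 4–3.
No book is unbeaten: Lambda loses to Zeta; Delta loses to Lambda; Zeta loses to Alpha; Epsilon loses to Zeta; Alpha loses to Lambda. In particular Lambda → Alpha → Zeta → Lambda is a majority cycle — no Condorcet winner exists.

none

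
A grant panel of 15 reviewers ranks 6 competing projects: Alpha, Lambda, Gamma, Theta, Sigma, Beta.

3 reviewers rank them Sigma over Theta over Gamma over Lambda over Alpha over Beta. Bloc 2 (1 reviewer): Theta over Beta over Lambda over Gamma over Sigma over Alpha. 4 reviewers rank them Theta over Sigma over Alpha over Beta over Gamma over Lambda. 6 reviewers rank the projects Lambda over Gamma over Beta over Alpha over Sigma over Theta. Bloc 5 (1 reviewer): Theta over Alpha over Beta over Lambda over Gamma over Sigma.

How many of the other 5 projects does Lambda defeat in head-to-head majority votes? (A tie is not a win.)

Lambda against each rival (15 reviewers):
Lambda vs Alpha: 3+1+6 = 10 for Lambda, 5 for Alpha — Lambda by 10–5.
Lambda vs Gamma: Lambda, 8–7.
Lambda vs Theta: Theta, 9–6.
Lambda vs Sigma: Lambda preferred on 1+6+1 = 8 ballots; Lambda wins 8–7.
Lambda vs Beta: Lambda, 9–6.
Lambda beats Alpha, Gamma, Sigma, Beta; loses to Theta — 4 pairwise wins.

4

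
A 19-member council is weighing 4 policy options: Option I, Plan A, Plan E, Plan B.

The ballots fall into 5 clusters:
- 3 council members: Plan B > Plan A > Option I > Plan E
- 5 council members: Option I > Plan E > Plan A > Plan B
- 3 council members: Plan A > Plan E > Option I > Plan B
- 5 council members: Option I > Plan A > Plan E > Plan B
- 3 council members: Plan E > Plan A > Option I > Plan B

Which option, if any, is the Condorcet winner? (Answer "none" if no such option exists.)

Head-to-head results (19 council members):
Option I–Plan A: Option I 10–9.
Option I vs Plan E: Option I, 13–6.
Option I vs Plan B: Option I wins 16–3.
Plan A vs Plan E: Plan A wins 11–8.
Plan A–Plan B: Plan A 16–3.
Plan E vs Plan B: Plan E, 16–3.
Option I beats each of Plan A, Plan E, Plan B — Option I is the Condorcet winner.

Option I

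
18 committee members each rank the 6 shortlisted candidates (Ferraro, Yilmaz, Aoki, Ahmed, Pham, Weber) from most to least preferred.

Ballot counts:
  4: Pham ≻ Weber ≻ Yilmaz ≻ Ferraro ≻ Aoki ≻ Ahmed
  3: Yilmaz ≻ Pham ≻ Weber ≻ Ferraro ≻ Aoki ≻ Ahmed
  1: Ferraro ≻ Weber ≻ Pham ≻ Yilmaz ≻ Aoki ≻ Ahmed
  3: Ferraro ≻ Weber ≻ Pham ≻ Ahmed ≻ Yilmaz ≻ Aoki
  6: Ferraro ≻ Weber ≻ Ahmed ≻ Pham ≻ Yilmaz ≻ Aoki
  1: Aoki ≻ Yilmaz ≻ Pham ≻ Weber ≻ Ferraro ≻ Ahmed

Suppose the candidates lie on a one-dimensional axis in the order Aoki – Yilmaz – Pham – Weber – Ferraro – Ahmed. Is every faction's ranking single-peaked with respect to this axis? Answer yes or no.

yes

Axis positions: Aoki=1, Yilmaz=2, Pham=3, Weber=4, Ferraro=5, Ahmed=6.
Faction 1 (peak Pham at position 3): ranking walks positions 3-4-2-5-1-6, expanding outward from the peak — single-peaked.
Faction 2 (peak Yilmaz at position 2): ranking walks positions 2-3-4-5-1-6, expanding outward from the peak — single-peaked.
Faction 3 (peak Ferraro at position 5): ranking walks positions 5-4-3-2-1-6, expanding outward from the peak — single-peaked.
Faction 4 (peak Ferraro at position 5): ranking walks positions 5-4-3-6-2-1, expanding outward from the peak — single-peaked.
Faction 5 (peak Ferraro at position 5): ranking walks positions 5-4-6-3-2-1, expanding outward from the peak — single-peaked.
Faction 6 (peak Aoki at position 1): ranking walks positions 1-2-3-4-5-6, expanding outward from the peak — single-peaked.
Every ranking is single-peaked on this axis.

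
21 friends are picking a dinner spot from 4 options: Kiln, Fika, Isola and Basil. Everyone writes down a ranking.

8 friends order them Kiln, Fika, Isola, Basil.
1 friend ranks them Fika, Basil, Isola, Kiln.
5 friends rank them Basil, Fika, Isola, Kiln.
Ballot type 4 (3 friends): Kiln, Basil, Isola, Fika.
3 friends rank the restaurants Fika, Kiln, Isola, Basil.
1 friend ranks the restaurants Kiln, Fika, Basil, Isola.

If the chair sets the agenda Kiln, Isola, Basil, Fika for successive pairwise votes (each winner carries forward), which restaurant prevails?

Round 1: Kiln vs Isola — 15–6, Kiln advances.
Round 2: Kiln vs Basil — 15–6, Kiln advances.
Round 3: Kiln vs Fika — 12–9, Kiln advances.
The agenda winner is Kiln.

Kiln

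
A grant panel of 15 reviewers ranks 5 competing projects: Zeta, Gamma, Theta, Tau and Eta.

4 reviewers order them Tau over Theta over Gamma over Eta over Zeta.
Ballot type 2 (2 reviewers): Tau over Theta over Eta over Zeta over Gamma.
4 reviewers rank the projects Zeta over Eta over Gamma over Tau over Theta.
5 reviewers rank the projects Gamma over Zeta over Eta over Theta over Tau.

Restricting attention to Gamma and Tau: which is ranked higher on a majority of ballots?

Gamma

Ballots ranking Gamma above Tau: 4 + 5 = 9.
Ballots ranking Tau above Gamma: 15 − 9 = 6.
Gamma wins the head-to-head 9–6.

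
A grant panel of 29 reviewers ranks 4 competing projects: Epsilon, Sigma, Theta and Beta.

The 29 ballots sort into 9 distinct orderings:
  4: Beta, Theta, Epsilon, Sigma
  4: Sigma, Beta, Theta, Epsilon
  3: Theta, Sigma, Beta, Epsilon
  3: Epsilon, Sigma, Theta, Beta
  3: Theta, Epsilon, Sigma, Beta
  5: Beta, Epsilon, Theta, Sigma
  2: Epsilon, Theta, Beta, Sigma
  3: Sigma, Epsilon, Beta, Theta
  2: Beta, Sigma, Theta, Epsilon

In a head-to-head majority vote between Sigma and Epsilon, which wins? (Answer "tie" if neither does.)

Ballots ranking Sigma above Epsilon: 4 + 3 + 3 + 2 = 12.
Ballots ranking Epsilon above Sigma: 29 − 12 = 17.
Epsilon wins the head-to-head 17–12.

Epsilon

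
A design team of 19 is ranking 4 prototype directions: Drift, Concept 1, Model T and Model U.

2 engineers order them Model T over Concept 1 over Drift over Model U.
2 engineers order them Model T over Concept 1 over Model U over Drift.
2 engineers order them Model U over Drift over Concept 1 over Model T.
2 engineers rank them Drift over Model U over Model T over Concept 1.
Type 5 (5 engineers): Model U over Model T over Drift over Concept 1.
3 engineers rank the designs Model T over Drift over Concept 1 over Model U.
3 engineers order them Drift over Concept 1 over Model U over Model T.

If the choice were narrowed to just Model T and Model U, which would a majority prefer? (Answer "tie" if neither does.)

Model U

Ballots ranking Model T above Model U: 2 + 2 + 3 = 7.
Ballots ranking Model U above Model T: 19 − 7 = 12.
Model U wins the head-to-head 12–7.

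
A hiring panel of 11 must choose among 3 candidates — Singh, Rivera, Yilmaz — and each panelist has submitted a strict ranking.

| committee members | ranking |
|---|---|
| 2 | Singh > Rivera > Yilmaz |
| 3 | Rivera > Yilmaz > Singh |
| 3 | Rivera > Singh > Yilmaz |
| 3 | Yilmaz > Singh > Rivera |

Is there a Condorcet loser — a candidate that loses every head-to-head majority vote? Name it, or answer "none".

Head-to-head results (11 committee members):
Singh vs Rivera: Rivera wins 6–5.
Singh vs Yilmaz: Singh preferred on 2+3 = 5 ballots; Yilmaz wins 6–5.
Rivera vs Yilmaz: Rivera is ranked higher on 2+3+3 = 8 ballots, Yilmaz on 3. Rivera wins 8–3.
Singh loses to every other candidate — it is the Condorcet loser.

Singh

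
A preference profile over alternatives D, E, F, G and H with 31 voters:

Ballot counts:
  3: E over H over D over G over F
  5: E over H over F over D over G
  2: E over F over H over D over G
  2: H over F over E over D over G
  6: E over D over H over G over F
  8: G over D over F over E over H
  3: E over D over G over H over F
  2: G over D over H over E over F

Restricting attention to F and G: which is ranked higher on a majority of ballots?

G

Ballots ranking F above G: 5 + 2 + 2 = 9.
Ballots ranking G above F: 31 − 9 = 22.
G wins the head-to-head 22–9.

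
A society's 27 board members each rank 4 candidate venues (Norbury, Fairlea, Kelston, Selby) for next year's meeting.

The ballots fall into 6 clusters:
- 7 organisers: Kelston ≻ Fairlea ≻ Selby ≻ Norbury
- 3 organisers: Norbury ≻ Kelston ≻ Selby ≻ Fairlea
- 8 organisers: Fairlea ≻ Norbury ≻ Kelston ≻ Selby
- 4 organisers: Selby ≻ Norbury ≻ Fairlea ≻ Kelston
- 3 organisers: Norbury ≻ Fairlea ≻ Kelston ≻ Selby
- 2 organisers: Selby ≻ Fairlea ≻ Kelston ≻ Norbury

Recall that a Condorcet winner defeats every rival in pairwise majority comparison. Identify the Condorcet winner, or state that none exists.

Fairlea

Check each pair by majority over 27 ballots:
Norbury vs Fairlea: Fairlea wins 17–10.
Norbury vs Kelston: Norbury wins 18–9.
Norbury vs Selby: Norbury, 14–13.
Fairlea vs Kelston: Fairlea, 17–10.
Fairlea vs Selby: Fairlea preferred on 7+8+3 = 18 ballots; Fairlea wins 18–9.
Kelston vs Selby: 21 to 6, Kelston.
Fairlea defeats every rival head-to-head and is the Condorcet winner.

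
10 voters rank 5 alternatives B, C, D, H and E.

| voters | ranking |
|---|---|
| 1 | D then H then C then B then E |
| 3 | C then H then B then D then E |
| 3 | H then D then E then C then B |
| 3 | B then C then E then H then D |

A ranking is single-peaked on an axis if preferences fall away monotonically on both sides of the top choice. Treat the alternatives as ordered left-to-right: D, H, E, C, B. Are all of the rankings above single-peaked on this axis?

Axis positions: D=1, H=2, E=3, C=4, B=5.
Bloc 1: ranking walks positions 1-2-4-5-3; C is ranked above E even though E lies between C and the peak D on the axis — preferences dip and rise again. Not single-peaked.
Bloc 2: ranking walks positions 4-2-5-1-3; H is ranked above E even though E lies between H and the peak C on the axis — preferences dip and rise again. Not single-peaked.
Bloc 3 (peak H at position 2): ranking walks positions 2-1-3-4-5, expanding outward from the peak — single-peaked.
Bloc 4 (peak B at position 5): ranking walks positions 5-4-3-2-1, expanding outward from the peak — single-peaked.
Bloc 1 violates single-peakedness, so the profile is not single-peaked on this axis.

no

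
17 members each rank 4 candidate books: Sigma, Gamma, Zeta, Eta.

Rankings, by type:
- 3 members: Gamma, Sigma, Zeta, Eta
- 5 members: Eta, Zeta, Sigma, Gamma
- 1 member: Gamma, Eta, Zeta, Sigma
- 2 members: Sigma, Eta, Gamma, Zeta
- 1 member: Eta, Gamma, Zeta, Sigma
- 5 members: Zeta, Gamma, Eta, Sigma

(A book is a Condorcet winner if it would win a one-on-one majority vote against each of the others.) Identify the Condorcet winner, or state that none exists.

Pairwise majorities:
Sigma–Gamma: Gamma 10–7.
Sigma vs Zeta: Zeta, 12–5.
Sigma vs Eta: Eta wins 12–5.
Gamma vs Zeta: Zeta wins 10–7.
Gamma–Eta: Gamma 9–8.
Zeta vs Eta: Eta, 9–8.
No book is unbeaten: Sigma loses to Gamma; Gamma loses to Zeta; Zeta loses to Eta; Eta loses to Gamma. In particular Gamma beats Eta beats Zeta beats Gamma is a majority cycle — no Condorcet winner exists.

none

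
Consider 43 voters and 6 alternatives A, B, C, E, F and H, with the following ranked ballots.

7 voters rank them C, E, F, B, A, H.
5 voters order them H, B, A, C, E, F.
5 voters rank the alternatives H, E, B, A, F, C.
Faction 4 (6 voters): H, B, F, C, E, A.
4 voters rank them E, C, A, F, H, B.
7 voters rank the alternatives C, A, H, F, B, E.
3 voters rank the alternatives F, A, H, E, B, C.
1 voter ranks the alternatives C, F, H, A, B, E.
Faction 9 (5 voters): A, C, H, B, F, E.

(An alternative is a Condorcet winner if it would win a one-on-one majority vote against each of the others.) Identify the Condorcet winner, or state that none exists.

Pairwise majorities:
A vs B: 4+7+3+1+5 = 20 for A, 23 for B — B by 23–20.
A vs C: A preferred on 5+5+3+5 = 18 ballots; C wins 25–18.
A vs E: A is ranked higher on 5+7+3+1+5 = 21 ballots, E on 22. E wins 22–21.
A vs F: A preferred on 5+5+4+7+5 = 26 ballots; A wins 26–17.
A vs H: 7+4+7+3+5 = 26 for A, 17 for H — A by 26–17.
B vs C: 19 to 24, C.
B vs E: 24 to 19, B.
B vs F: B is ranked higher on 5+5+6+5 = 21 ballots, F on 22. F wins 22–21.
B vs H: B is ranked higher on 7 ballots, H on 36. H wins 36–7.
C vs E: C preferred on 7+5+6+7+1+5 = 31 ballots; C wins 31–12.
C vs F: C is ranked higher on 7+5+4+7+1+5 = 29 ballots, F on 14. C wins 29–14.
C vs H: C preferred on 7+4+7+1+5 = 24 ballots; C wins 24–19.
E vs F: E is ranked higher on 7+5+5+4 = 21 ballots, F on 22. F wins 22–21.
E vs H: 11 to 32, H.
F vs H: 15 to 28, H.
C defeats every rival head-to-head and is the Condorcet winner.

C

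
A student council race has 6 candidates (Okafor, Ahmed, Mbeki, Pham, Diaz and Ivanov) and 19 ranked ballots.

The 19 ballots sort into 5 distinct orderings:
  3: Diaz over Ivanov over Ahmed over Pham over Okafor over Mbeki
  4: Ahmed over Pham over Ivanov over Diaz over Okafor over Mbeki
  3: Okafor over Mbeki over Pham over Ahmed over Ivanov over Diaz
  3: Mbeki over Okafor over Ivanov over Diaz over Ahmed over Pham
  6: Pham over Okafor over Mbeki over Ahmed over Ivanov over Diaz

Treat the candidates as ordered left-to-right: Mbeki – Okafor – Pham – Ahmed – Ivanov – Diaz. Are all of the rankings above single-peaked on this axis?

Axis positions: Mbeki=1, Okafor=2, Pham=3, Ahmed=4, Ivanov=5, Diaz=6.
Ballot type 1 (peak Diaz at position 6): ranking walks positions 6-5-4-3-2-1, expanding outward from the peak — single-peaked.
Ballot type 2 (peak Ahmed at position 4): ranking walks positions 4-3-5-6-2-1, expanding outward from the peak — single-peaked.
Ballot type 3 (peak Okafor at position 2): ranking walks positions 2-1-3-4-5-6, expanding outward from the peak — single-peaked.
Ballot type 4: ranking walks positions 1-2-5-6-4-3; Ivanov is ranked above Pham even though Pham lies between Ivanov and the peak Mbeki on the axis — preferences dip and rise again. Not single-peaked.
Ballot type 5 (peak Pham at position 3): ranking walks positions 3-2-1-4-5-6, expanding outward from the peak — single-peaked.
Ballot type 4 violates single-peakedness, so the profile is not single-peaked on this axis.

no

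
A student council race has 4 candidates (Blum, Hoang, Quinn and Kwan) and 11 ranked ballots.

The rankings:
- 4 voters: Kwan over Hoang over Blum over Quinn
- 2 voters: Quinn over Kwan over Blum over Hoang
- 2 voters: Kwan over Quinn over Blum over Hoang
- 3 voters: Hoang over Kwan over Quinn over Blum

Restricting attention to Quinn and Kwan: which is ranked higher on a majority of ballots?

Kwan

Ballots ranking Quinn above Kwan: 2.
Ballots ranking Kwan above Quinn: 11 − 2 = 9.
Kwan wins the head-to-head 9–2.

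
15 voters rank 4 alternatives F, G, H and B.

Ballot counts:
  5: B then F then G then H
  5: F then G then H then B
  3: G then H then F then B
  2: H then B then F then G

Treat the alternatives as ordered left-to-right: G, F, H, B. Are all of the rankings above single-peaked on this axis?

Axis positions: G=1, F=2, H=3, B=4.
Ballot type 1: ranking walks positions 4-2-1-3; F is ranked above H even though H lies between F and the peak B on the axis — preferences dip and rise again. Not single-peaked.
Ballot type 2 (peak F at position 2): ranking walks positions 2-1-3-4, expanding outward from the peak — single-peaked.
Ballot type 3: ranking walks positions 1-3-2-4; H is ranked above F even though F lies between H and the peak G on the axis — preferences dip and rise again. Not single-peaked.
Ballot type 4 (peak H at position 3): ranking walks positions 3-4-2-1, expanding outward from the peak — single-peaked.
Ballot type 1 violates single-peakedness, so the profile is not single-peaked on this axis.

no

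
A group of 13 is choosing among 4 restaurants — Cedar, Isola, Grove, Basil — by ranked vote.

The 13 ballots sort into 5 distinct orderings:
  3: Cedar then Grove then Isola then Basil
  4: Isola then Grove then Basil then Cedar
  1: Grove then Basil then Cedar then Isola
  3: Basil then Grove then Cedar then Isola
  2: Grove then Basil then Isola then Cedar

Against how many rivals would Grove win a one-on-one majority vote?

3

Grove against each rival (13 friends):
Grove vs Cedar: Grove wins 10–3.
Grove vs Isola: 9 to 4, Grove.
Grove vs Basil: Grove wins 10–3.
Grove beats Cedar, Isola, Basil — 3 pairwise wins.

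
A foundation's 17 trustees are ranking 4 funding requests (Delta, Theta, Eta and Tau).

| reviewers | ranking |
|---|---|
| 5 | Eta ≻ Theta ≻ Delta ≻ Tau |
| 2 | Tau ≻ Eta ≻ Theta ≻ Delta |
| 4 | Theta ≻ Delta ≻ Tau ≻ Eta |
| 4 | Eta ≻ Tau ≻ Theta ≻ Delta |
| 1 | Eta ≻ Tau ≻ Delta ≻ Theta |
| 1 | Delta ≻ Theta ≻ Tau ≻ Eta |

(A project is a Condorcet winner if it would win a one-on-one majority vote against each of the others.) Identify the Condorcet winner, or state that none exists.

Head-to-head results (17 reviewers):
Delta vs Theta: 2 to 15, Theta.
Delta vs Eta: Eta wins 12–5.
Delta vs Tau: Delta preferred on 5+4+1 = 10 ballots; Delta wins 10–7.
Theta vs Eta: Eta, 12–5.
Theta vs Tau: Theta wins 10–7.
Eta vs Tau: Eta wins 10–7.
Eta defeats every rival head-to-head and is the Condorcet winner.

Eta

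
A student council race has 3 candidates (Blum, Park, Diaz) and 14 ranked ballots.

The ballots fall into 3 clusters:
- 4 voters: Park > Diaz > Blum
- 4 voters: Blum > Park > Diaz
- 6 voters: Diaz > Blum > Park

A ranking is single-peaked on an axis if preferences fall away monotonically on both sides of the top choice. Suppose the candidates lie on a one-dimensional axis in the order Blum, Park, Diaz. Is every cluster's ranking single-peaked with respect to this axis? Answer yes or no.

Axis positions: Blum=1, Park=2, Diaz=3.
Cluster 1 (peak Park at position 2): ranking walks positions 2-3-1, expanding outward from the peak — single-peaked.
Cluster 2 (peak Blum at position 1): ranking walks positions 1-2-3, expanding outward from the peak — single-peaked.
Cluster 3: ranking walks positions 3-1-2; Blum is ranked above Park even though Park lies between Blum and the peak Diaz on the axis — preferences dip and rise again. Not single-peaked.
Cluster 3 violates single-peakedness, so the profile is not single-peaked on this axis.

no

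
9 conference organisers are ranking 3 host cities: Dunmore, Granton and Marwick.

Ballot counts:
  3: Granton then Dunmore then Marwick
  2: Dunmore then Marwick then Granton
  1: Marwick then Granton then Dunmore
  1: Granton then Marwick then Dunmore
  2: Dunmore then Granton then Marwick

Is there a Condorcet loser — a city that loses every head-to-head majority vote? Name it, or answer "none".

Marwick

Head-to-head results (9 organisers):
Dunmore–Granton: Granton 5–4.
Dunmore vs Marwick: Dunmore wins 7–2.
Granton vs Marwick: Granton preferred on 3+1+2 = 6 ballots; Granton wins 6–3.
Only Marwick has no wins; Marwick is the Condorcet loser.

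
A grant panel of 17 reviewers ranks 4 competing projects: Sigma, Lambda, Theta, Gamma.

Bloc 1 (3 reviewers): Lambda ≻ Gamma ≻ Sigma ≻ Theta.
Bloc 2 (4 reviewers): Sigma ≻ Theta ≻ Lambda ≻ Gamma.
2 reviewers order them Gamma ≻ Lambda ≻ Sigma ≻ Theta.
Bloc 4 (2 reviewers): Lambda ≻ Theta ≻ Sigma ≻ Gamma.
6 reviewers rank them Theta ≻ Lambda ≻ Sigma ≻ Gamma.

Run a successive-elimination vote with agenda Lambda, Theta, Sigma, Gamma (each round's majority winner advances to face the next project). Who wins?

Sigma

Round 1: Lambda vs Theta — 7–10, Theta advances.
Round 2: Theta vs Sigma — 8–9, Sigma advances.
Round 3: Sigma vs Gamma — 12–5, Sigma advances.
Sigma survives the agenda.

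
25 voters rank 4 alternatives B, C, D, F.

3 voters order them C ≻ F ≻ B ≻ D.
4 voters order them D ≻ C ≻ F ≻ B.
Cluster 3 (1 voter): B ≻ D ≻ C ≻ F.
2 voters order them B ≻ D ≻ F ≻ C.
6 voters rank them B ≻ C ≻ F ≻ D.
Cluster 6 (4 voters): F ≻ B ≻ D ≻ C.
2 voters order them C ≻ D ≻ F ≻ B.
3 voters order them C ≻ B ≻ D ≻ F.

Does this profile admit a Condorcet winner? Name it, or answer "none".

none

Pairwise majorities:
B vs C: 13 to 12, B.
B vs D: B is ranked higher on 3+1+2+6+4+3 = 19 ballots, D on 6. B wins 19–6.
B vs F: B preferred on 1+2+6+3 = 12 ballots; F wins 13–12.
C vs D: 3+6+2+3 = 14 for C, 11 for D — C by 14–11.
C vs F: 3+4+1+6+2+3 = 19 for C, 6 for F — C by 19–6.
D vs F: D is ranked higher on 4+1+2+2+3 = 12 ballots, F on 13. F wins 13–12.
No alternative is unbeaten: B loses to F; C loses to B; D loses to B; F loses to C. In particular B beats C beats F beats B is a majority cycle — no Condorcet winner exists.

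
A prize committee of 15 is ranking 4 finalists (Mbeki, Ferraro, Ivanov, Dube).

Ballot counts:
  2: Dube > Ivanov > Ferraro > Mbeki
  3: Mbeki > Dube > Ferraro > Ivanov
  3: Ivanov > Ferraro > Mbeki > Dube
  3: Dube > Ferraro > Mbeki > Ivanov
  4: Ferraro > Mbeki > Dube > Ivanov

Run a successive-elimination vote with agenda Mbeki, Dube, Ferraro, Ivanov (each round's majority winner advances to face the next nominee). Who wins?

Round 1: Mbeki vs Dube — 10–5, Mbeki advances.
Round 2: Mbeki vs Ferraro — 3–12, Ferraro advances.
Round 3: Ferraro vs Ivanov — 10–5, Ferraro advances.
The agenda winner is Ferraro.

Ferraro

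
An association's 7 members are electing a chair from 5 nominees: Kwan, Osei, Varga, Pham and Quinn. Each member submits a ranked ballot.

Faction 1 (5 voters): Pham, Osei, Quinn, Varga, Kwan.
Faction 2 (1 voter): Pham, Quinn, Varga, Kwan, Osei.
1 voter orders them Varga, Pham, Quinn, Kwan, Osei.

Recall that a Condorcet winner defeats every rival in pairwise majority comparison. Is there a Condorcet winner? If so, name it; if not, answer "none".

Pairwise majorities:
Kwan vs Osei: Kwan is ranked higher on 1+1 = 2 ballots, Osei on 5. Osei wins 5–2.
Kwan vs Varga: 0 for Kwan, 7 for Varga — Varga by 7–0.
Kwan vs Pham: Kwan is ranked higher on 0 ballots, Pham on 7. Pham wins 7–0.
Kwan–Quinn: Quinn 7–0.
Osei vs Varga: 5 for Osei, 2 for Varga — Osei by 5–2.
Osei vs Pham: 0 for Osei, 7 for Pham — Pham by 7–0.
Osei vs Quinn: Osei, 5–2.
Varga vs Pham: Varga is ranked higher on 1 ballot, Pham on 6. Pham wins 6–1.
Varga vs Quinn: Quinn wins 6–1.
Pham vs Quinn: Pham preferred on 5+1+1 = 7 ballots; Pham wins 7–0.
Pham defeats every rival head-to-head and is the Condorcet winner.

Pham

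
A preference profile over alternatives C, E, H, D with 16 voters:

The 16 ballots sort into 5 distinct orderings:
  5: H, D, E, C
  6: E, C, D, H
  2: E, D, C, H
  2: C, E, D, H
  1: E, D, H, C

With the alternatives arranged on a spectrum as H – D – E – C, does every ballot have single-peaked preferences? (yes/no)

yes

Axis positions: H=1, D=2, E=3, C=4.
Ballot type 1 (peak H at position 1): ranking walks positions 1-2-3-4, expanding outward from the peak — single-peaked.
Ballot type 2 (peak E at position 3): ranking walks positions 3-4-2-1, expanding outward from the peak — single-peaked.
Ballot type 3 (peak E at position 3): ranking walks positions 3-2-4-1, expanding outward from the peak — single-peaked.
Ballot type 4 (peak C at position 4): ranking walks positions 4-3-2-1, expanding outward from the peak — single-peaked.
Ballot type 5 (peak E at position 3): ranking walks positions 3-2-1-4, expanding outward from the peak — single-peaked.
Every ranking is single-peaked on this axis.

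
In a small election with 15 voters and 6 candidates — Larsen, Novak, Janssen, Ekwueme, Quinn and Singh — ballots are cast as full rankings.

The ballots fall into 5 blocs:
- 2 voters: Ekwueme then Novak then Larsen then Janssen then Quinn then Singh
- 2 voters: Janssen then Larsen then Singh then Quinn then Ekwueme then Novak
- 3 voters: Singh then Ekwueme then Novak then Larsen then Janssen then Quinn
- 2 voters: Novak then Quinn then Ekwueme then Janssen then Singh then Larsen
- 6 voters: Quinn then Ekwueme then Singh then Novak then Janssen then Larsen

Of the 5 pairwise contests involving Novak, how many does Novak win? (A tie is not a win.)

2

Novak against each rival (15 voters):
Novak vs Larsen: 13 to 2, Novak.
Novak vs Janssen: Novak, 13–2.
Novak vs Ekwueme: Ekwueme wins 13–2.
Novak vs Quinn: Novak is ranked higher on 2+3+2 = 7 ballots, Quinn on 8. Quinn wins 8–7.
Novak vs Singh: Singh, 11–4.
Novak beats Larsen, Janssen; loses to Ekwueme, Quinn, Singh — 2 pairwise wins.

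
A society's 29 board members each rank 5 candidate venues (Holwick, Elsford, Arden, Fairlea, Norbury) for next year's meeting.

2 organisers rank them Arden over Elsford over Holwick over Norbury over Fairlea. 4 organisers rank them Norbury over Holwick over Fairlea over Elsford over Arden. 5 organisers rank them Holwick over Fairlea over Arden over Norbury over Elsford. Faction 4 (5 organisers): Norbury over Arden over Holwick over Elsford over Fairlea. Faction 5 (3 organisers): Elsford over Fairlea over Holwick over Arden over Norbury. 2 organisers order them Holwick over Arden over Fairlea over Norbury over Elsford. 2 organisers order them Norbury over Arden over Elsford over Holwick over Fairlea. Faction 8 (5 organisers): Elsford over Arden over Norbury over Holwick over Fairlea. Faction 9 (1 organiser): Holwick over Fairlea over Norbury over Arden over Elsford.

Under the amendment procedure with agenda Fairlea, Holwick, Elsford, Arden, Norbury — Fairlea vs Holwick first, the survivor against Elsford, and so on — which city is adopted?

Round 1: Fairlea vs Holwick — 3–26, Holwick advances.
Round 2: Holwick vs Elsford — 17–12, Holwick advances.
Round 3: Holwick vs Arden — 15–14, Holwick advances.
Round 4: Holwick vs Norbury — 13–16, Norbury advances.
Norbury survives the agenda.

Norbury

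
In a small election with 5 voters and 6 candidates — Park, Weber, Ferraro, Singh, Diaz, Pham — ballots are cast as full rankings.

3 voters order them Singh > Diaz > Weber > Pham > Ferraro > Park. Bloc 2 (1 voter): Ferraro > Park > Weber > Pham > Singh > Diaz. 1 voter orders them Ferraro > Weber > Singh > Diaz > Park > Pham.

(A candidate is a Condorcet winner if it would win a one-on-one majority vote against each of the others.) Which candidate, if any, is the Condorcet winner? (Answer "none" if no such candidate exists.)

Head-to-head results (5 voters):
Park vs Weber: Park is ranked higher on 1 ballot, Weber on 4. Weber wins 4–1.
Park vs Ferraro: Park preferred on 0 ballots; Ferraro wins 5–0.
Park vs Singh: Park preferred on 1 ballot; Singh wins 4–1.
Park vs Diaz: Park is ranked higher on 1 ballot, Diaz on 4. Diaz wins 4–1.
Park vs Pham: 1+1 = 2 for Park, 3 for Pham — Pham by 3–2.
Weber vs Ferraro: Weber is ranked higher on 3 ballots, Ferraro on 2. Weber wins 3–2.
Weber vs Singh: Weber preferred on 1+1 = 2 ballots; Singh wins 3–2.
Weber vs Diaz: Weber preferred on 1+1 = 2 ballots; Diaz wins 3–2.
Weber vs Pham: 5 to 0, Weber.
Ferraro vs Singh: Ferraro preferred on 1+1 = 2 ballots; Singh wins 3–2.
Ferraro vs Diaz: Ferraro preferred on 1+1 = 2 ballots; Diaz wins 3–2.
Ferraro vs Pham: 1+1 = 2 for Ferraro, 3 for Pham — Pham by 3–2.
Singh vs Diaz: 3+1+1 = 5 for Singh, 0 for Diaz — Singh by 5–0.
Singh vs Pham: Singh preferred on 3+1 = 4 ballots; Singh wins 4–1.
Diaz vs Pham: 4 to 1, Diaz.
Only Singh has no losses; Singh is the Condorcet winner.

Singh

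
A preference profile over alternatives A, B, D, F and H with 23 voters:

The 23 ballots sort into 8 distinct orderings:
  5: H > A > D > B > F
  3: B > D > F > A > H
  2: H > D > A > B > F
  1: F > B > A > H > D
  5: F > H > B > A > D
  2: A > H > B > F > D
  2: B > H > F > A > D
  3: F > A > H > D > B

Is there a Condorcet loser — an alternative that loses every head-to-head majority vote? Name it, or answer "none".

Pairwise majorities:
A vs B: A is ranked higher on 5+2+2+3 = 12 ballots, B on 11. A wins 12–11.
A vs D: 5+1+5+2+2+3 = 18 for A, 5 for D — A by 18–5.
A–F: F 14–9.
A vs H: A preferred on 3+1+2+3 = 9 ballots; H wins 14–9.
B–D: B 13–10.
B–F: B 14–9.
B–H: H 17–6.
D vs F: D is ranked higher on 5+3+2 = 10 ballots, F on 13. F wins 13–10.
D vs H: D preferred on 3 ballots; H wins 20–3.
F vs H: 12 to 11, F.
D loses to every other alternative — it is the Condorcet loser.

D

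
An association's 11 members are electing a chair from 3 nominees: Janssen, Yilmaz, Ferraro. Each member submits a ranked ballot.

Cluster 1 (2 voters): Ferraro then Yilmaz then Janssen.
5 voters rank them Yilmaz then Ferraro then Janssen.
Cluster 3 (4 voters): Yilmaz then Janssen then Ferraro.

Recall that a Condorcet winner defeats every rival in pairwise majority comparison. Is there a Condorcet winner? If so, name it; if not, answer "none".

Yilmaz

Check each pair by majority over 11 ballots:
Janssen vs Yilmaz: Janssen is ranked higher on 0 ballots, Yilmaz on 11. Yilmaz wins 11–0.
Janssen vs Ferraro: 4 to 7, Ferraro.
Yilmaz vs Ferraro: 9 to 2, Yilmaz.
Yilmaz beats each of Janssen, Ferraro — Yilmaz is the Condorcet winner.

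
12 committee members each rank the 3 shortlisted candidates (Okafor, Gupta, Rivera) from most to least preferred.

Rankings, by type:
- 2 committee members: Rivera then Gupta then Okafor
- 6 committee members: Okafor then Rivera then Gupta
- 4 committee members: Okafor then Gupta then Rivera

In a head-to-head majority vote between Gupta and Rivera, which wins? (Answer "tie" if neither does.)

Rivera

Ballots ranking Gupta above Rivera: 4.
Ballots ranking Rivera above Gupta: 12 − 4 = 8.
Rivera wins the head-to-head 8–4.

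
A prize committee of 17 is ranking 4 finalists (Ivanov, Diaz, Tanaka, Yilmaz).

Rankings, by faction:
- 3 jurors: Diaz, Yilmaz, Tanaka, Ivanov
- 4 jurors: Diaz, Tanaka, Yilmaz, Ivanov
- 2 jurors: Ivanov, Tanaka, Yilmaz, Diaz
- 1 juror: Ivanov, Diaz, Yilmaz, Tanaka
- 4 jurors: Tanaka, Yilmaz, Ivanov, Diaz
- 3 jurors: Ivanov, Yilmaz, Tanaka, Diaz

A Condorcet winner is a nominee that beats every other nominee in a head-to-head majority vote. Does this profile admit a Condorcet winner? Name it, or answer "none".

Tanaka

Head-to-head results (17 jurors):
Ivanov vs Diaz: 2+1+4+3 = 10 for Ivanov, 7 for Diaz — Ivanov by 10–7.
Ivanov vs Tanaka: 6 to 11, Tanaka.
Ivanov vs Yilmaz: Ivanov preferred on 2+1+3 = 6 ballots; Yilmaz wins 11–6.
Diaz vs Tanaka: 3+4+1 = 8 for Diaz, 9 for Tanaka — Tanaka by 9–8.
Diaz vs Yilmaz: 8 to 9, Yilmaz.
Tanaka vs Yilmaz: 10 to 7, Tanaka.
Tanaka beats each of Ivanov, Diaz, Yilmaz — Tanaka is the Condorcet winner.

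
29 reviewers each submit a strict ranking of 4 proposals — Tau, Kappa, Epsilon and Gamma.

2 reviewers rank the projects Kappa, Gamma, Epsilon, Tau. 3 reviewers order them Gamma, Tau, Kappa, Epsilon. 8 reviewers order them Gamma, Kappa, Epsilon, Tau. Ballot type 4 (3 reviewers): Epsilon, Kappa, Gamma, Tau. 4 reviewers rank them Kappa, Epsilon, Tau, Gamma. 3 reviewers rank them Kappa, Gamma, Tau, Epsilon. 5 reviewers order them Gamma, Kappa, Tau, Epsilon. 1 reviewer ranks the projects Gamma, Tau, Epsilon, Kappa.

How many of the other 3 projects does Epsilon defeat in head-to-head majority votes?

1

Epsilon against each rival (29 reviewers):
Epsilon vs Tau: 2+8+3+4 = 17 for Epsilon, 12 for Tau — Epsilon by 17–12.
Epsilon–Kappa: Kappa 25–4.
Epsilon vs Gamma: Epsilon is ranked higher on 3+4 = 7 ballots, Gamma on 22. Gamma wins 22–7.
Epsilon beats Tau; loses to Kappa, Gamma — 1 pairwise win.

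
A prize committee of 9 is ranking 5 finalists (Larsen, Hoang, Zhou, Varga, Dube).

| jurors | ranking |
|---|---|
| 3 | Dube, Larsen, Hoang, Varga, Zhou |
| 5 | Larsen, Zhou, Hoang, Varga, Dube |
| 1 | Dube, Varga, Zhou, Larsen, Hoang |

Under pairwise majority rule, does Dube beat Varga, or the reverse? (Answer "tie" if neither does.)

Varga

Ballots ranking Dube above Varga: 3 + 1 = 4.
Ballots ranking Varga above Dube: 9 − 4 = 5.
Varga wins the head-to-head 5–4.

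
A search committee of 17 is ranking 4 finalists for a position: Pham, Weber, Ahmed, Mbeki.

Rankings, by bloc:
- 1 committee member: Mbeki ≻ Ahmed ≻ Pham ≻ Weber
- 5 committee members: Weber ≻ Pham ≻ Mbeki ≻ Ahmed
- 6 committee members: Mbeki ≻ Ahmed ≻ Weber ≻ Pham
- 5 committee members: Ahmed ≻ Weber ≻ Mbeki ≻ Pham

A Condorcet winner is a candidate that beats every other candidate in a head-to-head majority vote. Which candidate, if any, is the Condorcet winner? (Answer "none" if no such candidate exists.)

Pairwise majorities:
Pham vs Weber: Weber wins 16–1.
Pham–Ahmed: Ahmed 12–5.
Pham vs Mbeki: Mbeki, 12–5.
Weber vs Ahmed: Ahmed wins 12–5.
Weber vs Mbeki: Weber wins 10–7.
Ahmed vs Mbeki: Mbeki, 12–5.
Every candidate loses at least once (Pham loses to Weber; Weber loses to Ahmed; Ahmed loses to Mbeki; Mbeki loses to Weber). The majority relation contains the cycle Weber → Mbeki → Ahmed → Weber, so there is no Condorcet winner.

none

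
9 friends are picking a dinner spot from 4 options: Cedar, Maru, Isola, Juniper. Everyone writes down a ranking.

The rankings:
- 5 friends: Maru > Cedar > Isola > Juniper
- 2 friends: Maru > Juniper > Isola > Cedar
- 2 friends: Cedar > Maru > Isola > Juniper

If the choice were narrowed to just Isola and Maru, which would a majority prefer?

Maru

No ballot ranks Isola above Maru: 0.
Ballots ranking Maru above Isola: 9 − 0 = 9.
Maru wins the head-to-head 9–0.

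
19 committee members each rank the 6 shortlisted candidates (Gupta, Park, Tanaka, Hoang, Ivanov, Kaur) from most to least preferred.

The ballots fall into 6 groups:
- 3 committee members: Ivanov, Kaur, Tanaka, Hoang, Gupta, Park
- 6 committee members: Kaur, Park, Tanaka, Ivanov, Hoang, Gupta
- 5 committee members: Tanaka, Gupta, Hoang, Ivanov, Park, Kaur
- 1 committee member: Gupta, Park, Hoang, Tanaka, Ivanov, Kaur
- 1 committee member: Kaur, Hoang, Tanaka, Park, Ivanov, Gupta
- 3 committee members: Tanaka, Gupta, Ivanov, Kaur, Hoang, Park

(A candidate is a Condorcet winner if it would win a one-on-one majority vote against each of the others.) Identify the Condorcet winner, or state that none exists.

none

Pairwise majorities:
Gupta vs Park: Gupta is ranked higher on 3+5+1+3 = 12 ballots, Park on 7. Gupta wins 12–7.
Gupta vs Tanaka: 1 to 18, Tanaka.
Gupta vs Hoang: 5+1+3 = 9 for Gupta, 10 for Hoang — Hoang by 10–9.
Gupta vs Ivanov: Gupta preferred on 5+1+3 = 9 ballots; Ivanov wins 10–9.
Gupta–Kaur: Kaur 10–9.
Park vs Tanaka: 6+1 = 7 for Park, 12 for Tanaka — Tanaka by 12–7.
Park vs Hoang: Park preferred on 6+1 = 7 ballots; Hoang wins 12–7.
Park–Ivanov: Ivanov 11–8.
Park vs Kaur: Kaur, 13–6.
Tanaka–Hoang: Tanaka 17–2.
Tanaka–Ivanov: Tanaka 16–3.
Tanaka vs Kaur: 5+1+3 = 9 for Tanaka, 10 for Kaur — Kaur by 10–9.
Hoang vs Ivanov: Hoang preferred on 5+1+1 = 7 ballots; Ivanov wins 12–7.
Hoang vs Kaur: Kaur, 13–6.
Ivanov vs Kaur: Ivanov wins 12–7.
Each candidate drops at least one matchup (Gupta loses to Tanaka; Park loses to Gupta; Tanaka loses to Kaur; Hoang loses to Tanaka; Ivanov loses to Tanaka; Kaur loses to Ivanov); the cycle Tanaka beats Ivanov beats Kaur beats Tanaka rules out a Condorcet winner.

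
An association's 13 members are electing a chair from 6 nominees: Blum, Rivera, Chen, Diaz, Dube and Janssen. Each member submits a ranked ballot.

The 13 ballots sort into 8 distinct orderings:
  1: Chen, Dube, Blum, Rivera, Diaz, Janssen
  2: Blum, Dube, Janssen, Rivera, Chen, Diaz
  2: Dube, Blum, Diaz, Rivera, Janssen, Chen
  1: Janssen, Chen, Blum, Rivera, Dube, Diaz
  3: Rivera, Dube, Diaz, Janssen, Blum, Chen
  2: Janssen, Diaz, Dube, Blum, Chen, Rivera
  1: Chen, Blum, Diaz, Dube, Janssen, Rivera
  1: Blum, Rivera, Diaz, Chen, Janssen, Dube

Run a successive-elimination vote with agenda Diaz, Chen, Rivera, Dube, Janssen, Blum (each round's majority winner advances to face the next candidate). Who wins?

Dube

Round 1: Diaz vs Chen — 8–5, Diaz advances.
Round 2: Diaz vs Rivera — 5–8, Rivera advances.
Round 3: Rivera vs Dube — 5–8, Dube advances.
Round 4: Dube vs Janssen — 9–4, Dube advances.
Round 5: Dube vs Blum — 8–5, Dube advances.
The agenda winner is Dube.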